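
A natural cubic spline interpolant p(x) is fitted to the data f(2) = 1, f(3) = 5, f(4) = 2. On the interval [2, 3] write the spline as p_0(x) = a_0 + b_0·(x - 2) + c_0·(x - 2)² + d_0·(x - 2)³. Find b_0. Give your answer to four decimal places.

Let M_i = p''(x_i). Step sizes h_i = 1, 1; slopes of the chords Δ_i = (y_(i+1) - y_i)/h_i = 4, -3.
  1·M_0 + 4·M_1 + 1·M_2 = 6(Δ_1 - Δ_0) = -42
Natural end conditions: M_0 = M_2 = 0.
Hence M_0 = 0, M_1 = -21/2, M_2 = 0.
On [2, 3], with p_0(x) = a_0 + b_0·(x - 2) + c_0·(x - 2)² + d_0·(x - 2)³: c_0 = M_0/2 = 0, d_0 = (M_1 - M_0)/(6h_0) = -7/4, b_0 = Δ_0 - h_0(2M_0 + M_1)/6 = 23/4.

5.7500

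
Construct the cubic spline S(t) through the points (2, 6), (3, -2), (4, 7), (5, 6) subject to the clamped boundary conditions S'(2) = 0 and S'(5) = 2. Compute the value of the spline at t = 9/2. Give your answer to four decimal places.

6.9583

With M_i denoting the second derivative at x_i, h_i = 1, 1, 1, and Δ_i = (y_(i+1) − y_i)/h_i = -8, 9, -1:
  1·M_0 + 4·M_1 + 1·M_2 = 6(Δ_1 - Δ_0) = 102
  1·M_1 + 4·M_2 + 1·M_3 = 6(Δ_2 - Δ_1) = -60
Clamped end conditions give two more equations: 2h_0·M_0 + h_0·M_1 = 6(Δ_0 - S'(2)) = -48 and h_2·M_2 + 2h_2·M_3 = 6(S'(5) - Δ_2) = 18.
Hence M_0 = -140/3, M_1 = 136/3, M_2 = -98/3, M_3 = 76/3.
On [4, 5], S(t) = 7 + 17/3·(t - 4) - 49/3·(t - 4)² + 29/3·(t - 4)³.
With (t - 4) = 1/2: S(9/2) = 167/24.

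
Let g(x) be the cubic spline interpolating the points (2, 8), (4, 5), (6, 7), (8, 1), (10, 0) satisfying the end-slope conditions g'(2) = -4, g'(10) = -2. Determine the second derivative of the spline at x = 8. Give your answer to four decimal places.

Let M_i = g''(x_i). Step sizes h_i = 2, 2, 2, 2; slopes of the chords Δ_i = (y_(i+1) - y_i)/h_i = -3/2, 1, -3, -1/2.
  2·M_0 + 8·M_1 + 2·M_2 = 6(Δ_1 - Δ_0) = 15
  2·M_1 + 8·M_2 + 2·M_3 = 6(Δ_2 - Δ_1) = -24
  2·M_2 + 8·M_3 + 2·M_4 = 6(Δ_3 - Δ_2) = 15
Clamped end conditions give two more equations: 2h_0·M_0 + h_0·M_1 = 6(Δ_0 - g'(2)) = 15 and h_3·M_3 + 2h_3·M_4 = 6(g'(10) - Δ_3) = -9.
Hence M_0 = 143/56, M_1 = 67/28, M_2 = -37/8, M_3 = 115/28, M_4 = -241/56.

4.1071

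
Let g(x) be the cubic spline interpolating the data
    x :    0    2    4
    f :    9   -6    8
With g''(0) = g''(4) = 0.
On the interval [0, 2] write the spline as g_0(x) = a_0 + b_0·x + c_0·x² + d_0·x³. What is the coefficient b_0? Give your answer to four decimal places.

Write M_i for g''(x_i). With h_i = 2, 2 and divided differences Δ_i = -15/2, 7, the continuity of g' gives the tridiagonal system
  2·M_0 + 8·M_1 + 2·M_2 = 6(Δ_1 - Δ_0) = 87
Natural end conditions: M_0 = M_2 = 0.
Hence M_0 = 0, M_1 = 87/8, M_2 = 0.
On [0, 2], with g_0(x) = a_0 + b_0·x + c_0·x² + d_0·x³: c_0 = M_0/2 = 0, d_0 = (M_1 - M_0)/(6h_0) = 29/32, b_0 = Δ_0 - h_0(2M_0 + M_1)/6 = -89/8.

-11.1250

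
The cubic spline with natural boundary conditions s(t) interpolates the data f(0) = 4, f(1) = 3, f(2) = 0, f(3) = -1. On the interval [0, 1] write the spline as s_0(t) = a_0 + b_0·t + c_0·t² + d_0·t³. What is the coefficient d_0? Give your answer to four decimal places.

With M_i denoting the second derivative at x_i, h_i = 1, 1, 1, and Δ_i = (y_(i+1) − y_i)/h_i = -1, -3, -1:
  1·M_0 + 4·M_1 + 1·M_2 = 6(Δ_1 - Δ_0) = -12
  1·M_1 + 4·M_2 + 1·M_3 = 6(Δ_2 - Δ_1) = 12
Natural end conditions: M_0 = M_3 = 0.
Hence M_0 = 0, M_1 = -4, M_2 = 4, M_3 = 0.
On [0, 1], with s_0(t) = a_0 + b_0·t + c_0·t² + d_0·t³: c_0 = M_0/2 = 0, d_0 = (M_1 - M_0)/(6h_0) = -2/3, b_0 = Δ_0 - h_0(2M_0 + M_1)/6 = -1/3.

-0.6667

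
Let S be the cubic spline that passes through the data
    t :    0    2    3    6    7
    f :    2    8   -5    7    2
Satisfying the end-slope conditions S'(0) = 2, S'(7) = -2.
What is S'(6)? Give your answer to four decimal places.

Let σ_i = S''(x_i). Step sizes h_i = 2, 1, 3, 1; slopes of the chords Δ_i = (y_(i+1) - y_i)/h_i = 3, -13, 4, -5.
  2·σ_0 + 6·σ_1 + 1·σ_2 = 6(Δ_1 - Δ_0) = -96
  1·σ_1 + 8·σ_2 + 3·σ_3 = 6(Δ_2 - Δ_1) = 102
  3·σ_2 + 8·σ_3 + 1·σ_4 = 6(Δ_3 - Δ_2) = -54
Clamped end conditions give two more equations: 2h_0·σ_0 + h_0·σ_1 = 6(Δ_0 - S'(0)) = 6 and h_3·σ_3 + 2h_3·σ_4 = 6(S'(7) - Δ_3) = 18.
Forward elimination and back-substitution give σ_0 = 1499/110, σ_1 = -1334/55, σ_2 = 245/11, σ_3 = -952/55, σ_4 = 971/55.
On [6, 7], S'(t) = b_3 + 2c_3·(t - 6) + 3d_3·(t - 6)² with b_3 = Δ_3 - h_3(2σ_3 + σ_4)/6 = -239/110, c_3 = σ_3/2 = -476/55, d_3 = (σ_4 - σ_3)/(6h_3) = 641/110. So S'(6) = -239/110.

-2.1727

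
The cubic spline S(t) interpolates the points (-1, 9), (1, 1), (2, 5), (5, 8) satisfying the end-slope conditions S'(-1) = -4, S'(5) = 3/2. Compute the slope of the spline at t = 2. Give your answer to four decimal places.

Let m_i = S''(x_i). Step sizes h_i = 2, 1, 3; slopes of the chords Δ_i = (y_(i+1) - y_i)/h_i = -4, 4, 1.
  2·m_0 + 6·m_1 + 1·m_2 = 6(Δ_1 - Δ_0) = 48
  1·m_1 + 8·m_2 + 3·m_3 = 6(Δ_2 - Δ_1) = -18
Clamped end conditions give two more equations: 2h_0·m_0 + h_0·m_1 = 6(Δ_0 - S'(-1)) = 0 and h_2·m_2 + 2h_2·m_3 = 6(S'(5) - Δ_2) = 3.
Solving: m_0 = -221/42, m_1 = 221/21, m_2 = -97/21, m_3 = 59/21.
On [2, 5], S'(t) = b_2 + 2c_2·(t - 2) + 3d_2·(t - 2)² with b_2 = Δ_2 - h_2(2m_2 + m_3)/6 = 59/14, c_2 = m_2/2 = -97/42, d_2 = (m_3 - m_2)/(6h_2) = 26/63. So S'(2) = 59/14.

4.2143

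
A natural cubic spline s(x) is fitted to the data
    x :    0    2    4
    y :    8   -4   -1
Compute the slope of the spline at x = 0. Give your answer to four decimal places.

-7.8750

With m_i denoting the second derivative at x_i, h_i = 2, 2, and Δ_i = (y_(i+1) − y_i)/h_i = -6, 3/2:
  2·m_0 + 8·m_1 + 2·m_2 = 6(Δ_1 - Δ_0) = 45
Natural end conditions: m_0 = m_2 = 0.
Forward elimination and back-substitution give m_0 = 0, m_1 = 45/8, m_2 = 0.
On [0, 2], s'(x) = b_0 + 2c_0·x + 3d_0·x² with b_0 = Δ_0 - h_0(2m_0 + m_1)/6 = -63/8, c_0 = m_0/2 = 0, d_0 = (m_1 - m_0)/(6h_0) = 15/32. So s'(0) = -63/8.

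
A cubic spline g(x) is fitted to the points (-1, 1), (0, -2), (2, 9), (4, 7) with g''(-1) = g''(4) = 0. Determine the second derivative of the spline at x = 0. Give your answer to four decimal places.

Write M_i for g''(x_i). With h_i = 1, 2, 2 and divided differences Δ_i = -3, 11/2, -1, the continuity of g' gives the tridiagonal system
  1·M_0 + 6·M_1 + 2·M_2 = 6(Δ_1 - Δ_0) = 51
  2·M_1 + 8·M_2 + 2·M_3 = 6(Δ_2 - Δ_1) = -39
Natural end conditions: M_0 = M_3 = 0.
Hence M_0 = 0, M_1 = 243/22, M_2 = -84/11, M_3 = 0.

11.0455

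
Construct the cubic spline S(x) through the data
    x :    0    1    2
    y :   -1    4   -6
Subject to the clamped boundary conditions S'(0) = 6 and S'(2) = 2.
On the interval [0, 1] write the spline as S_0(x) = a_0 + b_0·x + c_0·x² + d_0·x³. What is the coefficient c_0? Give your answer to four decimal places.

8.7500

Put M_i = S'' at the i-th knot. Here h = (1, 1) and Δ = (5, -10), so the interior equations h_(i-1)·M_(i-1) + 2(h_(i-1)+h_i)·M_i + h_i·M_(i+1) = 6(Δ_i − Δ_(i-1)) read
  1·M_0 + 4·M_1 + 1·M_2 = 6(Δ_1 - Δ_0) = -90
Clamped end conditions give two more equations: 2h_0·M_0 + h_0·M_1 = 6(Δ_0 - S'(0)) = -6 and h_1·M_1 + 2h_1·M_2 = 6(S'(2) - Δ_1) = 72.
Solving: M_0 = 35/2, M_1 = -41, M_2 = 113/2.
On [0, 1], with S_0(x) = a_0 + b_0·x + c_0·x² + d_0·x³: c_0 = M_0/2 = 35/4, d_0 = (M_1 - M_0)/(6h_0) = -39/4, b_0 = Δ_0 - h_0(2M_0 + M_1)/6 = 6.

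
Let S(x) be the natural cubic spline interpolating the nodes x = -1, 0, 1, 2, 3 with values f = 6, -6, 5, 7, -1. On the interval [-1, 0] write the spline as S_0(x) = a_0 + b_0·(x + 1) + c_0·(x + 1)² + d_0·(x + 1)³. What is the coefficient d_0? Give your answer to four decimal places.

6.6250

Write M_i for S''(x_i). With h_i = 1, 1, 1, 1 and divided differences Δ_i = -12, 11, 2, -8, the continuity of S' gives the tridiagonal system
  1·M_0 + 4·M_1 + 1·M_2 = 6(Δ_1 - Δ_0) = 138
  1·M_1 + 4·M_2 + 1·M_3 = 6(Δ_2 - Δ_1) = -54
  1·M_2 + 4·M_3 + 1·M_4 = 6(Δ_3 - Δ_2) = -60
Natural end conditions: M_0 = M_4 = 0.
Solving the tridiagonal system: M_0 = 0, M_1 = 159/4, M_2 = -21, M_3 = -39/4, M_4 = 0.
On [-1, 0], with S_0(x) = a_0 + b_0·(x + 1) + c_0·(x + 1)² + d_0·(x + 1)³: c_0 = M_0/2 = 0, d_0 = (M_1 - M_0)/(6h_0) = 53/8, b_0 = Δ_0 - h_0(2M_0 + M_1)/6 = -149/8.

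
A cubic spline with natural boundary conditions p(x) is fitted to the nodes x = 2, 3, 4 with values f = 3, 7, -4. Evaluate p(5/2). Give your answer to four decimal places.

Put m_i = p'' at the i-th knot. Here h = (1, 1) and Δ = (4, -11), so the interior equations h_(i-1)·m_(i-1) + 2(h_(i-1)+h_i)·m_i + h_i·m_(i+1) = 6(Δ_i − Δ_(i-1)) read
  1·m_0 + 4·m_1 + 1·m_2 = 6(Δ_1 - Δ_0) = -90
Natural end conditions: m_0 = m_2 = 0.
Forward elimination and back-substitution give m_0 = 0, m_1 = -45/2, m_2 = 0.
On [2, 3], p(x) = 3 + 31/4·(x - 2) + 0·(x - 2)² - 15/4·(x - 2)³.
With (x - 2) = 1/2: p(5/2) = 205/32.

6.4063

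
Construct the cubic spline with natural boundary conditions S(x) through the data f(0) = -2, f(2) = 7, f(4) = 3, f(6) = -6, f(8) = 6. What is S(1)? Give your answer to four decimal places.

3.5313

With M_i denoting the second derivative at x_i, h_i = 2, 2, 2, 2, and Δ_i = (y_(i+1) − y_i)/h_i = 9/2, -2, -9/2, 6:
  2·M_0 + 8·M_1 + 2·M_2 = 6(Δ_1 - Δ_0) = -39
  2·M_1 + 8·M_2 + 2·M_3 = 6(Δ_2 - Δ_1) = -15
  2·M_2 + 8·M_3 + 2·M_4 = 6(Δ_3 - Δ_2) = 63
Natural end conditions: M_0 = M_4 = 0.
Hence M_0 = 0, M_1 = -33/8, M_2 = -3, M_3 = 69/8, M_4 = 0.
On [0, 2], S(x) = -2 + 47/8·x + 0·x² - 11/32·x³.
With x = 1: S(1) = 113/32.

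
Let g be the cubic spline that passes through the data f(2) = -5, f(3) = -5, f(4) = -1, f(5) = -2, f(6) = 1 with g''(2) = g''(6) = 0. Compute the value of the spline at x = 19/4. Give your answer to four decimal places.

-1.7734

Let M_i = g''(x_i). Step sizes h_i = 1, 1, 1, 1; slopes of the chords Δ_i = (y_(i+1) - y_i)/h_i = 0, 4, -1, 3.
  1·M_0 + 4·M_1 + 1·M_2 = 6(Δ_1 - Δ_0) = 24
  1·M_1 + 4·M_2 + 1·M_3 = 6(Δ_2 - Δ_1) = -30
  1·M_2 + 4·M_3 + 1·M_4 = 6(Δ_3 - Δ_2) = 24
Natural end conditions: M_0 = M_4 = 0.
Solving the tridiagonal system: M_0 = 0, M_1 = 9, M_2 = -12, M_3 = 9, M_4 = 0.
On [4, 5], g(x) = -1 + 3/2·(x - 4) - 6·(x - 4)² + 7/2·(x - 4)³.
With (x - 4) = 3/4: g(19/4) = -227/128.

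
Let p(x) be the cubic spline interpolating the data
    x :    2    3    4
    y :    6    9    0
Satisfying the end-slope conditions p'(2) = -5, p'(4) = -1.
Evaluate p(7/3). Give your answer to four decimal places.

Write m_i for p''(x_i). With h_i = 1, 1 and divided differences Δ_i = 3, -9, the continuity of p' gives the tridiagonal system
  1·m_0 + 4·m_1 + 1·m_2 = 6(Δ_1 - Δ_0) = -72
Clamped end conditions give two more equations: 2h_0·m_0 + h_0·m_1 = 6(Δ_0 - p'(2)) = 48 and h_1·m_1 + 2h_1·m_2 = 6(p'(4) - Δ_1) = 48.
Solving: m_0 = 44, m_1 = -40, m_2 = 44.
On [2, 3], p(x) = 6 - 5·(x - 2) + 22·(x - 2)² - 14·(x - 2)³.
With (x - 2) = 1/3: p(7/3) = 169/27.

6.2593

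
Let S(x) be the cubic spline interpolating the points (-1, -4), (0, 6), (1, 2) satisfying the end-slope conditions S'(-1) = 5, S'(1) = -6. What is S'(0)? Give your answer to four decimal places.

Let M_i = S''(x_i). Step sizes h_i = 1, 1; slopes of the chords Δ_i = (y_(i+1) - y_i)/h_i = 10, -4.
  1·M_0 + 4·M_1 + 1·M_2 = 6(Δ_1 - Δ_0) = -84
Clamped end conditions give two more equations: 2h_0·M_0 + h_0·M_1 = 6(Δ_0 - S'(-1)) = 30 and h_1·M_1 + 2h_1·M_2 = 6(S'(1) - Δ_1) = -12.
Solving the tridiagonal system: M_0 = 61/2, M_1 = -31, M_2 = 19/2.
On [0, 1], S'(x) = b_1 + 2c_1·x + 3d_1·x² with b_1 = Δ_1 - h_1(2M_1 + M_2)/6 = 19/4, c_1 = M_1/2 = -31/2, d_1 = (M_2 - M_1)/(6h_1) = 27/4. So S'(0) = 19/4.

4.7500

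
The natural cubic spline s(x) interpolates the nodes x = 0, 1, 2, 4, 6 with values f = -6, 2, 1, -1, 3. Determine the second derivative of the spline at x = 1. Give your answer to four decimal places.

-13.9286

With m_i denoting the second derivative at x_i, h_i = 1, 1, 2, 2, and Δ_i = (y_(i+1) − y_i)/h_i = 8, -1, -1, 2:
  1·m_0 + 4·m_1 + 1·m_2 = 6(Δ_1 - Δ_0) = -54
  1·m_1 + 6·m_2 + 2·m_3 = 6(Δ_2 - Δ_1) = 0
  2·m_2 + 8·m_3 + 2·m_4 = 6(Δ_3 - Δ_2) = 18
Natural end conditions: m_0 = m_4 = 0.
Solving: m_0 = 0, m_1 = -195/14, m_2 = 12/7, m_3 = 51/28, m_4 = 0.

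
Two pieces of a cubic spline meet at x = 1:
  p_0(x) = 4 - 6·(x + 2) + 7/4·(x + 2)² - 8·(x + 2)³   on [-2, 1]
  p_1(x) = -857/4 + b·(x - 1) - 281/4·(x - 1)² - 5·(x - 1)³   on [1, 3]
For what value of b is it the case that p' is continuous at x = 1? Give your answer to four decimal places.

-211.5000

p_0'(x) = -6 + 7/2·(x + 2) - 24·(x + 2)², so p_0'(1) = -423/2. On the right, p_1'(1) = b, so b = -423/2.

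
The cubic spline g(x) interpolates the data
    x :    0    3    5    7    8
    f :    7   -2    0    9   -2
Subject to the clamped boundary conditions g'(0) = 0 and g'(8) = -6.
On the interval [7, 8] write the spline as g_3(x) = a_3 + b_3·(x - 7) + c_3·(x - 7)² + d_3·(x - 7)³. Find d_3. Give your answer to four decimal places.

With M_i denoting the second derivative at x_i, h_i = 3, 2, 2, 1, and Δ_i = (y_(i+1) − y_i)/h_i = -3, 1, 9/2, -11:
  3·M_0 + 10·M_1 + 2·M_2 = 6(Δ_1 - Δ_0) = 24
  2·M_1 + 8·M_2 + 2·M_3 = 6(Δ_2 - Δ_1) = 21
  2·M_2 + 6·M_3 + 1·M_4 = 6(Δ_3 - Δ_2) = -93
Clamped end conditions give two more equations: 2h_0·M_0 + h_0·M_1 = 6(Δ_0 - g'(0)) = -18 and h_3·M_3 + 2h_3·M_4 = 6(g'(8) - Δ_3) = 30.
Hence M_0 = -855/212, M_1 = 219/106, M_2 = 3273/424, M_3 = -2379/106, M_4 = 5559/212.
On [7, 8], with g_3(x) = a_3 + b_3·(x - 7) + c_3·(x - 7)² + d_3·(x - 7)³: c_3 = M_3/2 = -2379/212, d_3 = (M_4 - M_3)/(6h_3) = 3439/424, b_3 = Δ_3 - h_3(2M_3 + M_4)/6 = -3345/424.

8.1108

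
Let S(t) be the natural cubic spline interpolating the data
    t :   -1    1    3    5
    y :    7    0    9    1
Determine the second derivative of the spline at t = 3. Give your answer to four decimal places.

Write M_i for S''(x_i). With h_i = 2, 2, 2 and divided differences Δ_i = -7/2, 9/2, -4, the continuity of S' gives the tridiagonal system
  2·M_0 + 8·M_1 + 2·M_2 = 6(Δ_1 - Δ_0) = 48
  2·M_1 + 8·M_2 + 2·M_3 = 6(Δ_2 - Δ_1) = -51
Natural end conditions: M_0 = M_3 = 0.
Hence M_0 = 0, M_1 = 81/10, M_2 = -42/5, M_3 = 0.

-8.4000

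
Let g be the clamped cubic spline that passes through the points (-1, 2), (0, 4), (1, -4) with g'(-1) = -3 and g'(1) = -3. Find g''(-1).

30

Write M_i for g''(x_i). With h_i = 1, 1 and divided differences Δ_i = 2, -8, the continuity of g' gives the tridiagonal system
  1·M_0 + 4·M_1 + 1·M_2 = 6(Δ_1 - Δ_0) = -60
Clamped end conditions give two more equations: 2h_0·M_0 + h_0·M_1 = 6(Δ_0 - g'(-1)) = 30 and h_1·M_1 + 2h_1·M_2 = 6(g'(1) - Δ_1) = 30.
Solving: M_0 = 30, M_1 = -30, M_2 = 30.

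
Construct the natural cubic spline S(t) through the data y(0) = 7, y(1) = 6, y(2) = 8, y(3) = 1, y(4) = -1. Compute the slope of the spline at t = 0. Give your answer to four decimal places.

With M_i denoting the second derivative at x_i, h_i = 1, 1, 1, 1, and Δ_i = (y_(i+1) − y_i)/h_i = -1, 2, -7, -2:
  1·M_0 + 4·M_1 + 1·M_2 = 6(Δ_1 - Δ_0) = 18
  1·M_1 + 4·M_2 + 1·M_3 = 6(Δ_2 - Δ_1) = -54
  1·M_2 + 4·M_3 + 1·M_4 = 6(Δ_3 - Δ_2) = 30
Natural end conditions: M_0 = M_4 = 0.
Forward elimination and back-substitution give M_0 = 0, M_1 = 129/14, M_2 = -132/7, M_3 = 171/14, M_4 = 0.
On [0, 1], S'(t) = b_0 + 2c_0·t + 3d_0·t² with b_0 = Δ_0 - h_0(2M_0 + M_1)/6 = -71/28, c_0 = M_0/2 = 0, d_0 = (M_1 - M_0)/(6h_0) = 43/28. So S'(0) = -71/28.

-2.5357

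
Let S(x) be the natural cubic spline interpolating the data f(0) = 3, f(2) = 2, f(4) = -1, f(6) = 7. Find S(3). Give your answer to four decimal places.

-0.1750

With m_i denoting the second derivative at x_i, h_i = 2, 2, 2, and Δ_i = (y_(i+1) − y_i)/h_i = -1/2, -3/2, 4:
  2·m_0 + 8·m_1 + 2·m_2 = 6(Δ_1 - Δ_0) = -6
  2·m_1 + 8·m_2 + 2·m_3 = 6(Δ_2 - Δ_1) = 33
Natural end conditions: m_0 = m_3 = 0.
Hence m_0 = 0, m_1 = -19/10, m_2 = 23/5, m_3 = 0.
On [2, 4], S(x) = 2 - 53/30·(x - 2) - 19/20·(x - 2)² + 13/24·(x - 2)³.
With (x - 2) = 1: S(3) = -7/40.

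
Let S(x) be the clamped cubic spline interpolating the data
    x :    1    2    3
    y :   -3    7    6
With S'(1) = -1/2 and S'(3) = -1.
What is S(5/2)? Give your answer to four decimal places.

7.5156

With σ_i denoting the second derivative at x_i, h_i = 1, 1, and Δ_i = (y_(i+1) − y_i)/h_i = 10, -1:
  1·σ_0 + 4·σ_1 + 1·σ_2 = 6(Δ_1 - Δ_0) = -66
Clamped end conditions give two more equations: 2h_0·σ_0 + h_0·σ_1 = 6(Δ_0 - S'(1)) = 63 and h_1·σ_1 + 2h_1·σ_2 = 6(S'(3) - Δ_1) = 0.
Solving the tridiagonal system: σ_0 = 191/4, σ_1 = -65/2, σ_2 = 65/4.
On [2, 3], S(x) = 7 + 57/8·(x - 2) - 65/4·(x - 2)² + 65/8·(x - 2)³.
With (x - 2) = 1/2: S(5/2) = 481/64.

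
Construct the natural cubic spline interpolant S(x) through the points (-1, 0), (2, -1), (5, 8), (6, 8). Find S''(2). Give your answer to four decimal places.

Put σ_i = S'' at the i-th knot. Here h = (3, 3, 1) and Δ = (-1/3, 3, 0), so the interior equations h_(i-1)·σ_(i-1) + 2(h_(i-1)+h_i)·σ_i + h_i·σ_(i+1) = 6(Δ_i − Δ_(i-1)) read
  3·σ_0 + 12·σ_1 + 3·σ_2 = 6(Δ_1 - Δ_0) = 20
  3·σ_1 + 8·σ_2 + 1·σ_3 = 6(Δ_2 - Δ_1) = -18
Natural end conditions: σ_0 = σ_3 = 0.
Solving: σ_0 = 0, σ_1 = 214/87, σ_2 = -92/29, σ_3 = 0.

2.4598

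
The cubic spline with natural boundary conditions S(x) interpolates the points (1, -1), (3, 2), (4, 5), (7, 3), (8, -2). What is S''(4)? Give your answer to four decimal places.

-2.0497

Let M_i = S''(x_i). Step sizes h_i = 2, 1, 3, 1; slopes of the chords Δ_i = (y_(i+1) - y_i)/h_i = 3/2, 3, -2/3, -5.
  2·M_0 + 6·M_1 + 1·M_2 = 6(Δ_1 - Δ_0) = 9
  1·M_1 + 8·M_2 + 3·M_3 = 6(Δ_2 - Δ_1) = -22
  3·M_2 + 8·M_3 + 1·M_4 = 6(Δ_3 - Δ_2) = -26
Natural end conditions: M_0 = M_4 = 0.
Solving the tridiagonal system: M_0 = 0, M_1 = 593/322, M_2 = -330/161, M_3 = -799/322, M_4 = 0.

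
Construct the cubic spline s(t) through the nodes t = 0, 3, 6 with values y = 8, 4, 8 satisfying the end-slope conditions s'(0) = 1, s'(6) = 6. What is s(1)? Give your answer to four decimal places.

7.7963

Write σ_i for s''(x_i). With h_i = 3, 3 and divided differences Δ_i = -4/3, 4/3, the continuity of s' gives the tridiagonal system
  3·σ_0 + 12·σ_1 + 3·σ_2 = 6(Δ_1 - Δ_0) = 16
Clamped end conditions give two more equations: 2h_0·σ_0 + h_0·σ_1 = 6(Δ_0 - s'(0)) = -14 and h_1·σ_1 + 2h_1·σ_2 = 6(s'(6) - Δ_1) = 28.
Solving the tridiagonal system: σ_0 = -17/6, σ_1 = 1, σ_2 = 25/6.
On [0, 3], s(t) = 8 + 1·t - 17/12·t² + 23/108·t³.
With t = 1: s(1) = 421/54.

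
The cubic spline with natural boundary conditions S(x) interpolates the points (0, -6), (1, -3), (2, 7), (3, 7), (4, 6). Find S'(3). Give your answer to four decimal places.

-2.1429

Let m_i = S''(x_i). Step sizes h_i = 1, 1, 1, 1; slopes of the chords Δ_i = (y_(i+1) - y_i)/h_i = 3, 10, 0, -1.
  1·m_0 + 4·m_1 + 1·m_2 = 6(Δ_1 - Δ_0) = 42
  1·m_1 + 4·m_2 + 1·m_3 = 6(Δ_2 - Δ_1) = -60
  1·m_2 + 4·m_3 + 1·m_4 = 6(Δ_3 - Δ_2) = -6
Natural end conditions: m_0 = m_4 = 0.
Solving: m_0 = 0, m_1 = 108/7, m_2 = -138/7, m_3 = 24/7, m_4 = 0.
On [3, 4], S'(x) = b_3 + 2c_3·(x - 3) + 3d_3·(x - 3)² with b_3 = Δ_3 - h_3(2m_3 + m_4)/6 = -15/7, c_3 = m_3/2 = 12/7, d_3 = (m_4 - m_3)/(6h_3) = -4/7. So S'(3) = -15/7.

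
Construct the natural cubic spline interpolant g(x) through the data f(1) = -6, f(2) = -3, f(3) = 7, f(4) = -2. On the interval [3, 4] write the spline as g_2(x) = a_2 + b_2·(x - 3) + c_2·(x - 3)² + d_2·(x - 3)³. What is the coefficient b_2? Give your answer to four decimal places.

2.0667

With m_i denoting the second derivative at x_i, h_i = 1, 1, 1, and Δ_i = (y_(i+1) − y_i)/h_i = 3, 10, -9:
  1·m_0 + 4·m_1 + 1·m_2 = 6(Δ_1 - Δ_0) = 42
  1·m_1 + 4·m_2 + 1·m_3 = 6(Δ_2 - Δ_1) = -114
Natural end conditions: m_0 = m_3 = 0.
Solving: m_0 = 0, m_1 = 94/5, m_2 = -166/5, m_3 = 0.
On [3, 4], with g_2(x) = a_2 + b_2·(x - 3) + c_2·(x - 3)² + d_2·(x - 3)³: c_2 = m_2/2 = -83/5, d_2 = (m_3 - m_2)/(6h_2) = 83/15, b_2 = Δ_2 - h_2(2m_2 + m_3)/6 = 31/15.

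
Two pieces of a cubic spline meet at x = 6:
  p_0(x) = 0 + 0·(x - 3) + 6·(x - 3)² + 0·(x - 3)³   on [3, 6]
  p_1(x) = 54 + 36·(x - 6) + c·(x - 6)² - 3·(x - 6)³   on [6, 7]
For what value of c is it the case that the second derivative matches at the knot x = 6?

p_0''(x) = 12 + 0·(x - 3), so p_0''(6) = 12. On the right, p_1''(6) = 2c, so c = 6.

6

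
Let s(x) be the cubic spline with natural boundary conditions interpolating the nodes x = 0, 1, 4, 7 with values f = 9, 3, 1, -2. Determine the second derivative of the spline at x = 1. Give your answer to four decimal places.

4.4828

Put M_i = s'' at the i-th knot. Here h = (1, 3, 3) and Δ = (-6, -2/3, -1), so the interior equations h_(i-1)·M_(i-1) + 2(h_(i-1)+h_i)·M_i + h_i·M_(i+1) = 6(Δ_i − Δ_(i-1)) read
  1·M_0 + 8·M_1 + 3·M_2 = 6(Δ_1 - Δ_0) = 32
  3·M_1 + 12·M_2 + 3·M_3 = 6(Δ_2 - Δ_1) = -2
Natural end conditions: M_0 = M_3 = 0.
Hence M_0 = 0, M_1 = 130/29, M_2 = -112/87, M_3 = 0.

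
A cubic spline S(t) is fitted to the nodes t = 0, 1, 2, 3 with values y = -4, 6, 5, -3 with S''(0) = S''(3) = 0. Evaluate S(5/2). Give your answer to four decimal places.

1.4250

Write M_i for S''(x_i). With h_i = 1, 1, 1 and divided differences Δ_i = 10, -1, -8, the continuity of S' gives the tridiagonal system
  1·M_0 + 4·M_1 + 1·M_2 = 6(Δ_1 - Δ_0) = -66
  1·M_1 + 4·M_2 + 1·M_3 = 6(Δ_2 - Δ_1) = -42
Natural end conditions: M_0 = M_3 = 0.
Solving: M_0 = 0, M_1 = -74/5, M_2 = -34/5, M_3 = 0.
On [2, 3], S(t) = 5 - 86/15·(t - 2) - 17/5·(t - 2)² + 17/15·(t - 2)³.
With (t - 2) = 1/2: S(5/2) = 57/40.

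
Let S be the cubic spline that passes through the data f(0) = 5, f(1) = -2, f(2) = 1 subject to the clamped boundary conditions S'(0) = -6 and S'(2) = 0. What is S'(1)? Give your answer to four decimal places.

-1.5000

Put σ_i = S'' at the i-th knot. Here h = (1, 1) and Δ = (-7, 3), so the interior equations h_(i-1)·σ_(i-1) + 2(h_(i-1)+h_i)·σ_i + h_i·σ_(i+1) = 6(Δ_i − Δ_(i-1)) read
  1·σ_0 + 4·σ_1 + 1·σ_2 = 6(Δ_1 - Δ_0) = 60
Clamped end conditions give two more equations: 2h_0·σ_0 + h_0·σ_1 = 6(Δ_0 - S'(0)) = -6 and h_1·σ_1 + 2h_1·σ_2 = 6(S'(2) - Δ_1) = -18.
Hence σ_0 = -15, σ_1 = 24, σ_2 = -21.
On [1, 2], S'(x) = b_1 + 2c_1·(x - 1) + 3d_1·(x - 1)² with b_1 = Δ_1 - h_1(2σ_1 + σ_2)/6 = -3/2, c_1 = σ_1/2 = 12, d_1 = (σ_2 - σ_1)/(6h_1) = -15/2. So S'(1) = -3/2.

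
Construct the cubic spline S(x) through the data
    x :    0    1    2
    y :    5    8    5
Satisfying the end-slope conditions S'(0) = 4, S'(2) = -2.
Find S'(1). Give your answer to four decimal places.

Put M_i = S'' at the i-th knot. Here h = (1, 1) and Δ = (3, -3), so the interior equations h_(i-1)·M_(i-1) + 2(h_(i-1)+h_i)·M_i + h_i·M_(i+1) = 6(Δ_i − Δ_(i-1)) read
  1·M_0 + 4·M_1 + 1·M_2 = 6(Δ_1 - Δ_0) = -36
Clamped end conditions give two more equations: 2h_0·M_0 + h_0·M_1 = 6(Δ_0 - S'(0)) = -6 and h_1·M_1 + 2h_1·M_2 = 6(S'(2) - Δ_1) = 6.
Hence M_0 = 3, M_1 = -12, M_2 = 9.
On [1, 2], S'(x) = b_1 + 2c_1·(x - 1) + 3d_1·(x - 1)² with b_1 = Δ_1 - h_1(2M_1 + M_2)/6 = -1/2, c_1 = M_1/2 = -6, d_1 = (M_2 - M_1)/(6h_1) = 7/2. So S'(1) = -1/2.

-0.5000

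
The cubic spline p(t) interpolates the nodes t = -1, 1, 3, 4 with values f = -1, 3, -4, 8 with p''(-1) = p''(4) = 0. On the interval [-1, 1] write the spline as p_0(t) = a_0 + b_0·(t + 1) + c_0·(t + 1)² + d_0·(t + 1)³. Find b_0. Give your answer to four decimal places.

4.9091

Write M_i for p''(x_i). With h_i = 2, 2, 1 and divided differences Δ_i = 2, -7/2, 12, the continuity of p' gives the tridiagonal system
  2·M_0 + 8·M_1 + 2·M_2 = 6(Δ_1 - Δ_0) = -33
  2·M_1 + 6·M_2 + 1·M_3 = 6(Δ_2 - Δ_1) = 93
Natural end conditions: M_0 = M_3 = 0.
Solving: M_0 = 0, M_1 = -96/11, M_2 = 405/22, M_3 = 0.
On [-1, 1], with p_0(t) = a_0 + b_0·(t + 1) + c_0·(t + 1)² + d_0·(t + 1)³: c_0 = M_0/2 = 0, d_0 = (M_1 - M_0)/(6h_0) = -8/11, b_0 = Δ_0 - h_0(2M_0 + M_1)/6 = 54/11.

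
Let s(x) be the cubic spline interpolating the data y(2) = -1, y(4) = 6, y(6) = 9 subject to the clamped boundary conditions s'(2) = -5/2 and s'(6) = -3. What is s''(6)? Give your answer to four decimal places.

-5.3750

Let σ_i = s''(x_i). Step sizes h_i = 2, 2; slopes of the chords Δ_i = (y_(i+1) - y_i)/h_i = 7/2, 3/2.
  2·σ_0 + 8·σ_1 + 2·σ_2 = 6(Δ_1 - Δ_0) = -12
Clamped end conditions give two more equations: 2h_0·σ_0 + h_0·σ_1 = 6(Δ_0 - s'(2)) = 36 and h_1·σ_1 + 2h_1·σ_2 = 6(s'(6) - Δ_1) = -27.
Hence σ_0 = 83/8, σ_1 = -11/4, σ_2 = -43/8.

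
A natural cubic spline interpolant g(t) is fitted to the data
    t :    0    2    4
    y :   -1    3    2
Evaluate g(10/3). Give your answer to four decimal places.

Write M_i for g''(x_i). With h_i = 2, 2 and divided differences Δ_i = 2, -1/2, the continuity of g' gives the tridiagonal system
  2·M_0 + 8·M_1 + 2·M_2 = 6(Δ_1 - Δ_0) = -15
Natural end conditions: M_0 = M_2 = 0.
Solving the tridiagonal system: M_0 = 0, M_1 = -15/8, M_2 = 0.
On [2, 4], g(t) = 3 + 3/4·(t - 2) - 15/16·(t - 2)² + 5/32·(t - 2)³.
With (t - 2) = 4/3: g(10/3) = 73/27.

2.7037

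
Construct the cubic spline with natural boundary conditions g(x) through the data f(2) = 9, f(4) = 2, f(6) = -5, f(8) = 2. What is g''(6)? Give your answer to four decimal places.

5.6000

Put m_i = g'' at the i-th knot. Here h = (2, 2, 2) and Δ = (-7/2, -7/2, 7/2), so the interior equations h_(i-1)·m_(i-1) + 2(h_(i-1)+h_i)·m_i + h_i·m_(i+1) = 6(Δ_i − Δ_(i-1)) read
  2·m_0 + 8·m_1 + 2·m_2 = 6(Δ_1 - Δ_0) = 0
  2·m_1 + 8·m_2 + 2·m_3 = 6(Δ_2 - Δ_1) = 42
Natural end conditions: m_0 = m_3 = 0.
Solving the tridiagonal system: m_0 = 0, m_1 = -7/5, m_2 = 28/5, m_3 = 0.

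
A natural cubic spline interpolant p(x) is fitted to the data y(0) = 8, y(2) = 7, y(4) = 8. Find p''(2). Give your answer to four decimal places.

Write m_i for p''(x_i). With h_i = 2, 2 and divided differences Δ_i = -1/2, 1/2, the continuity of p' gives the tridiagonal system
  2·m_0 + 8·m_1 + 2·m_2 = 6(Δ_1 - Δ_0) = 6
Natural end conditions: m_0 = m_2 = 0.
Hence m_0 = 0, m_1 = 3/4, m_2 = 0.

0.7500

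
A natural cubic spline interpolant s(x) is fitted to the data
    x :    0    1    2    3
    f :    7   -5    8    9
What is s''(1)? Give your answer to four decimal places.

Write σ_i for s''(x_i). With h_i = 1, 1, 1 and divided differences Δ_i = -12, 13, 1, the continuity of s' gives the tridiagonal system
  1·σ_0 + 4·σ_1 + 1·σ_2 = 6(Δ_1 - Δ_0) = 150
  1·σ_1 + 4·σ_2 + 1·σ_3 = 6(Δ_2 - Δ_1) = -72
Natural end conditions: σ_0 = σ_3 = 0.
Solving: σ_0 = 0, σ_1 = 224/5, σ_2 = -146/5, σ_3 = 0.

44.8000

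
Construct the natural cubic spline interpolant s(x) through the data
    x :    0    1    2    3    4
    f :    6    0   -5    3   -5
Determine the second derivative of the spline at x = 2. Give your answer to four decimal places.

28.7143

With m_i denoting the second derivative at x_i, h_i = 1, 1, 1, 1, and Δ_i = (y_(i+1) − y_i)/h_i = -6, -5, 8, -8:
  1·m_0 + 4·m_1 + 1·m_2 = 6(Δ_1 - Δ_0) = 6
  1·m_1 + 4·m_2 + 1·m_3 = 6(Δ_2 - Δ_1) = 78
  1·m_2 + 4·m_3 + 1·m_4 = 6(Δ_3 - Δ_2) = -96
Natural end conditions: m_0 = m_4 = 0.
Solving: m_0 = 0, m_1 = -159/28, m_2 = 201/7, m_3 = -873/28, m_4 = 0.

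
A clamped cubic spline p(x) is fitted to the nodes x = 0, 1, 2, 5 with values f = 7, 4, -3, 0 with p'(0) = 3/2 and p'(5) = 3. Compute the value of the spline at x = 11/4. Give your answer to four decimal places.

-5.2443

Write σ_i for p''(x_i). With h_i = 1, 1, 3 and divided differences Δ_i = -3, -7, 1, the continuity of p' gives the tridiagonal system
  1·σ_0 + 4·σ_1 + 1·σ_2 = 6(Δ_1 - Δ_0) = -24
  1·σ_1 + 8·σ_2 + 3·σ_3 = 6(Δ_2 - Δ_1) = 48
Clamped end conditions give two more equations: 2h_0·σ_0 + h_0·σ_1 = 6(Δ_0 - p'(0)) = -27 and h_2·σ_2 + 2h_2·σ_3 = 6(p'(5) - Δ_2) = 12.
Solving: σ_0 = -318/29, σ_1 = -147/29, σ_2 = 210/29, σ_3 = -47/29.
On [2, 5], p(x) = -3 - 315/58·(x - 2) + 105/29·(x - 2)² - 257/522·(x - 2)³.
With (x - 2) = 3/4: p(11/4) = -19467/3712.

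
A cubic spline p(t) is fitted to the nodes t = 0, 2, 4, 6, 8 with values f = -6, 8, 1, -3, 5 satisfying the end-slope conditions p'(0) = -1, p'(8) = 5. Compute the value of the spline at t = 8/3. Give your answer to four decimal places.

8.2831

Put M_i = p'' at the i-th knot. Here h = (2, 2, 2, 2) and Δ = (7, -7/2, -2, 4), so the interior equations h_(i-1)·M_(i-1) + 2(h_(i-1)+h_i)·M_i + h_i·M_(i+1) = 6(Δ_i − Δ_(i-1)) read
  2·M_0 + 8·M_1 + 2·M_2 = 6(Δ_1 - Δ_0) = -63
  2·M_1 + 8·M_2 + 2·M_3 = 6(Δ_2 - Δ_1) = 9
  2·M_2 + 8·M_3 + 2·M_4 = 6(Δ_3 - Δ_2) = 36
Clamped end conditions give two more equations: 2h_0·M_0 + h_0·M_1 = 6(Δ_0 - p'(0)) = 48 and h_3·M_3 + 2h_3·M_4 = 6(p'(8) - Δ_3) = 6.
Forward elimination and back-substitution give M_0 = 2097/112, M_1 = -753/56, M_2 = 57/16, M_3 = 207/56, M_4 = -39/112.
On [2, 4], p(t) = 8 + 479/112·(t - 2) - 753/112·(t - 2)² + 635/448·(t - 2)³.
With (t - 2) = 2/3: p(8/3) = 3131/378.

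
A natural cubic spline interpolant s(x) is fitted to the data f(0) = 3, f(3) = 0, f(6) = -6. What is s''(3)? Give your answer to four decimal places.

-0.5000

Write M_i for s''(x_i). With h_i = 3, 3 and divided differences Δ_i = -1, -2, the continuity of s' gives the tridiagonal system
  3·M_0 + 12·M_1 + 3·M_2 = 6(Δ_1 - Δ_0) = -6
Natural end conditions: M_0 = M_2 = 0.
Hence M_0 = 0, M_1 = -1/2, M_2 = 0.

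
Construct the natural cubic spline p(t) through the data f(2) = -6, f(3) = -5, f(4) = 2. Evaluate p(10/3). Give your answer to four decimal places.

-3.2222

Write M_i for p''(x_i). With h_i = 1, 1 and divided differences Δ_i = 1, 7, the continuity of p' gives the tridiagonal system
  1·M_0 + 4·M_1 + 1·M_2 = 6(Δ_1 - Δ_0) = 36
Natural end conditions: M_0 = M_2 = 0.
Forward elimination and back-substitution give M_0 = 0, M_1 = 9, M_2 = 0.
On [3, 4], p(t) = -5 + 4·(t - 3) + 9/2·(t - 3)² - 3/2·(t - 3)³.
With (t - 3) = 1/3: p(10/3) = -29/9.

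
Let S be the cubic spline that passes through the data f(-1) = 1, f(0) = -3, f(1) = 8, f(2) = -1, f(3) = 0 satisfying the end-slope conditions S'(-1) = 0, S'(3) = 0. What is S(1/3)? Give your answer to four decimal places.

0.4153

Put M_i = S'' at the i-th knot. Here h = (1, 1, 1, 1) and Δ = (-4, 11, -9, 1), so the interior equations h_(i-1)·M_(i-1) + 2(h_(i-1)+h_i)·M_i + h_i·M_(i+1) = 6(Δ_i − Δ_(i-1)) read
  1·M_0 + 4·M_1 + 1·M_2 = 6(Δ_1 - Δ_0) = 90
  1·M_1 + 4·M_2 + 1·M_3 = 6(Δ_2 - Δ_1) = -120
  1·M_2 + 4·M_3 + 1·M_4 = 6(Δ_3 - Δ_2) = 60
Clamped end conditions give two more equations: 2h_0·M_0 + h_0·M_1 = 6(Δ_0 - S'(-1)) = -24 and h_3·M_3 + 2h_3·M_4 = 6(S'(3) - Δ_3) = -6.
Forward elimination and back-substitution give M_0 = -939/28, M_1 = 603/14, M_2 = -195/4, M_3 = 447/14, M_4 = -531/28.
On [0, 1], S(x) = -3 + 267/56·x + 603/28·x² - 857/56·x³.
With x = 1/3: S(1/3) = 157/378.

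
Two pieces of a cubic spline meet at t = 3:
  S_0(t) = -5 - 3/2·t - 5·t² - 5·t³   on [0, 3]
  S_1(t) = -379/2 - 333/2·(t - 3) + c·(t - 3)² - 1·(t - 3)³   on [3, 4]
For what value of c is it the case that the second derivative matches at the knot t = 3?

S_0''(t) = -10 - 30·t, so S_0''(3) = -100. On the right, S_1''(3) = 2c, so c = -50.

-50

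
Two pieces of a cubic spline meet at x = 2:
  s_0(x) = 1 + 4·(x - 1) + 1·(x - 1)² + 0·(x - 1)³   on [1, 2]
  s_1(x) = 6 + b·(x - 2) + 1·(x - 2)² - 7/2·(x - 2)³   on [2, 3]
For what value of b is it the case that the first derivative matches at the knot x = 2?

6

s_0'(x) = 4 + 2·(x - 1) + 0·(x - 1)², so s_0'(2) = 6. On the right, s_1'(2) = b, so b = 6.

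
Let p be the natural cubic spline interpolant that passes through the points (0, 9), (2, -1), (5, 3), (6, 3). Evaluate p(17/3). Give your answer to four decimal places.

Write M_i for p''(x_i). With h_i = 2, 3, 1 and divided differences Δ_i = -5, 4/3, 0, the continuity of p' gives the tridiagonal system
  2·M_0 + 10·M_1 + 3·M_2 = 6(Δ_1 - Δ_0) = 38
  3·M_1 + 8·M_2 + 1·M_3 = 6(Δ_2 - Δ_1) = -8
Natural end conditions: M_0 = M_3 = 0.
Solving the tridiagonal system: M_0 = 0, M_1 = 328/71, M_2 = -194/71, M_3 = 0.
On [5, 6], p(t) = 3 + 194/213·(t - 5) - 97/71·(t - 5)² + 97/213·(t - 5)³.
With (t - 5) = 2/3: p(17/3) = 18029/5751.

3.1349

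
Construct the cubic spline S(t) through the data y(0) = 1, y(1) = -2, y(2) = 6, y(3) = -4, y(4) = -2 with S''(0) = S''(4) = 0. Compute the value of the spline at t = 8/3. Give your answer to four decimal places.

Put M_i = S'' at the i-th knot. Here h = (1, 1, 1, 1) and Δ = (-3, 8, -10, 2), so the interior equations h_(i-1)·M_(i-1) + 2(h_(i-1)+h_i)·M_i + h_i·M_(i+1) = 6(Δ_i − Δ_(i-1)) read
  1·M_0 + 4·M_1 + 1·M_2 = 6(Δ_1 - Δ_0) = 66
  1·M_1 + 4·M_2 + 1·M_3 = 6(Δ_2 - Δ_1) = -108
  1·M_2 + 4·M_3 + 1·M_4 = 6(Δ_3 - Δ_2) = 72
Natural end conditions: M_0 = M_4 = 0.
Forward elimination and back-substitution give M_0 = 0, M_1 = 747/28, M_2 = -285/7, M_3 = 789/28, M_4 = 0.
On [2, 3], S(t) = 6 - 9/8·(t - 2) - 285/14·(t - 2)² + 643/56·(t - 2)³.
With (t - 2) = 2/3: S(8/3) = -299/756.

-0.3955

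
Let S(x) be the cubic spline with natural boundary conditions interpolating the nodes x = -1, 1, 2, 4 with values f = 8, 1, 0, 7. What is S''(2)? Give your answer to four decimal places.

With M_i denoting the second derivative at x_i, h_i = 2, 1, 2, and Δ_i = (y_(i+1) − y_i)/h_i = -7/2, -1, 7/2:
  2·M_0 + 6·M_1 + 1·M_2 = 6(Δ_1 - Δ_0) = 15
  1·M_1 + 6·M_2 + 2·M_3 = 6(Δ_2 - Δ_1) = 27
Natural end conditions: M_0 = M_3 = 0.
Solving the tridiagonal system: M_0 = 0, M_1 = 9/5, M_2 = 21/5, M_3 = 0.

4.2000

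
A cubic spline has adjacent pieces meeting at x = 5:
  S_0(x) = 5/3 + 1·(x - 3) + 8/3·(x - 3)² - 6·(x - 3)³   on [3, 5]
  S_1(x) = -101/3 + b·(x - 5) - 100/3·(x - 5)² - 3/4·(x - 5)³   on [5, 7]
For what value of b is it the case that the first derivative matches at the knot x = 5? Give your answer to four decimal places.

-60.3333

S_0'(x) = 1 + 16/3·(x - 3) - 18·(x - 3)², so S_0'(5) = -181/3. On the right, S_1'(5) = b, so b = -181/3.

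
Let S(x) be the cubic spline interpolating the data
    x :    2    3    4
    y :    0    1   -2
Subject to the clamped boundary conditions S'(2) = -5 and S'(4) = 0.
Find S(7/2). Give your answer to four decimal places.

Put σ_i = S'' at the i-th knot. Here h = (1, 1) and Δ = (1, -3), so the interior equations h_(i-1)·σ_(i-1) + 2(h_(i-1)+h_i)·σ_i + h_i·σ_(i+1) = 6(Δ_i − Δ_(i-1)) read
  1·σ_0 + 4·σ_1 + 1·σ_2 = 6(Δ_1 - Δ_0) = -24
Clamped end conditions give two more equations: 2h_0·σ_0 + h_0·σ_1 = 6(Δ_0 - S'(2)) = 36 and h_1·σ_1 + 2h_1·σ_2 = 6(S'(4) - Δ_1) = 18.
Hence σ_0 = 53/2, σ_1 = -17, σ_2 = 35/2.
On [3, 4], S(x) = 1 - 1/4·(x - 3) - 17/2·(x - 3)² + 23/4·(x - 3)³.
With (x - 3) = 1/2: S(7/2) = -17/32.

-0.5313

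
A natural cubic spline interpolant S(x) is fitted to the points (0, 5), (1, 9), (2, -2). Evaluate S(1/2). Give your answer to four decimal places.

8.4063

With m_i denoting the second derivative at x_i, h_i = 1, 1, and Δ_i = (y_(i+1) − y_i)/h_i = 4, -11:
  1·m_0 + 4·m_1 + 1·m_2 = 6(Δ_1 - Δ_0) = -90
Natural end conditions: m_0 = m_2 = 0.
Hence m_0 = 0, m_1 = -45/2, m_2 = 0.
On [0, 1], S(x) = 5 + 31/4·x + 0·x² - 15/4·x³.
With x = 1/2: S(1/2) = 269/32.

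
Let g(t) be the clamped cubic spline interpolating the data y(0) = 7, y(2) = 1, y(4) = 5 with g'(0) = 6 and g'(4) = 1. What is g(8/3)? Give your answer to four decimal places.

1.1481

Write M_i for g''(x_i). With h_i = 2, 2 and divided differences Δ_i = -3, 2, the continuity of g' gives the tridiagonal system
  2·M_0 + 8·M_1 + 2·M_2 = 6(Δ_1 - Δ_0) = 30
Clamped end conditions give two more equations: 2h_0·M_0 + h_0·M_1 = 6(Δ_0 - g'(0)) = -54 and h_1·M_1 + 2h_1·M_2 = 6(g'(4) - Δ_1) = -6.
Forward elimination and back-substitution give M_0 = -37/2, M_1 = 10, M_2 = -13/2.
On [2, 4], g(t) = 1 - 5/2·(t - 2) + 5·(t - 2)² - 11/8·(t - 2)³.
With (t - 2) = 2/3: g(8/3) = 31/27.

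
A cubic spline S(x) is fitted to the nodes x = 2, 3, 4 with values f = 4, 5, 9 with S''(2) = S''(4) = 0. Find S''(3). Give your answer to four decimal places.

4.5000

Let M_i = S''(x_i). Step sizes h_i = 1, 1; slopes of the chords Δ_i = (y_(i+1) - y_i)/h_i = 1, 4.
  1·M_0 + 4·M_1 + 1·M_2 = 6(Δ_1 - Δ_0) = 18
Natural end conditions: M_0 = M_2 = 0.
Solving the tridiagonal system: M_0 = 0, M_1 = 9/2, M_2 = 0.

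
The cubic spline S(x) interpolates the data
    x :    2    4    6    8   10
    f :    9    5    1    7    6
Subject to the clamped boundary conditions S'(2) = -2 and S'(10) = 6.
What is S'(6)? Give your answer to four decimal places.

Let M_i = S''(x_i). Step sizes h_i = 2, 2, 2, 2; slopes of the chords Δ_i = (y_(i+1) - y_i)/h_i = -2, -2, 3, -1/2.
  2·M_0 + 8·M_1 + 2·M_2 = 6(Δ_1 - Δ_0) = 0
  2·M_1 + 8·M_2 + 2·M_3 = 6(Δ_2 - Δ_1) = 30
  2·M_2 + 8·M_3 + 2·M_4 = 6(Δ_3 - Δ_2) = -21
Clamped end conditions give two more equations: 2h_0·M_0 + h_0·M_1 = 6(Δ_0 - S'(2)) = 0 and h_3·M_3 + 2h_3·M_4 = 6(S'(10) - Δ_3) = 39.
Solving the tridiagonal system: M_0 = 97/112, M_1 = -97/56, M_2 = 97/16, M_3 = -421/56, M_4 = 1513/112.
On [6, 8], S'(x) = b_2 + 2c_2·(x - 6) + 3d_2·(x - 6)² with b_2 = Δ_2 - h_2(2M_2 + M_3)/6 = 41/28, c_2 = M_2/2 = 97/32, d_2 = (M_3 - M_2)/(6h_2) = -507/448. So S'(6) = 41/28.

1.4643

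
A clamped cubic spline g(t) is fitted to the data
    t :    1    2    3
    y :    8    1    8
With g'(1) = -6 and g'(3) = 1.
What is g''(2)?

35

Put m_i = g'' at the i-th knot. Here h = (1, 1) and Δ = (-7, 7), so the interior equations h_(i-1)·m_(i-1) + 2(h_(i-1)+h_i)·m_i + h_i·m_(i+1) = 6(Δ_i − Δ_(i-1)) read
  1·m_0 + 4·m_1 + 1·m_2 = 6(Δ_1 - Δ_0) = 84
Clamped end conditions give two more equations: 2h_0·m_0 + h_0·m_1 = 6(Δ_0 - g'(1)) = -6 and h_1·m_1 + 2h_1·m_2 = 6(g'(3) - Δ_1) = -36.
Hence m_0 = -41/2, m_1 = 35, m_2 = -71/2.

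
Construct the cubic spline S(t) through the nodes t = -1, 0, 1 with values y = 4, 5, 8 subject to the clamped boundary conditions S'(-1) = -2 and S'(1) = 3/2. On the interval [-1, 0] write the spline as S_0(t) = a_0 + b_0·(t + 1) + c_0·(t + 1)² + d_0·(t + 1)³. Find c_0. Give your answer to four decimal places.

3.8750

Put m_i = S'' at the i-th knot. Here h = (1, 1) and Δ = (1, 3), so the interior equations h_(i-1)·m_(i-1) + 2(h_(i-1)+h_i)·m_i + h_i·m_(i+1) = 6(Δ_i − Δ_(i-1)) read
  1·m_0 + 4·m_1 + 1·m_2 = 6(Δ_1 - Δ_0) = 12
Clamped end conditions give two more equations: 2h_0·m_0 + h_0·m_1 = 6(Δ_0 - S'(-1)) = 18 and h_1·m_1 + 2h_1·m_2 = 6(S'(1) - Δ_1) = -9.
Hence m_0 = 31/4, m_1 = 5/2, m_2 = -23/4.
On [-1, 0], with S_0(t) = a_0 + b_0·(t + 1) + c_0·(t + 1)² + d_0·(t + 1)³: c_0 = m_0/2 = 31/8, d_0 = (m_1 - m_0)/(6h_0) = -7/8, b_0 = Δ_0 - h_0(2m_0 + m_1)/6 = -2.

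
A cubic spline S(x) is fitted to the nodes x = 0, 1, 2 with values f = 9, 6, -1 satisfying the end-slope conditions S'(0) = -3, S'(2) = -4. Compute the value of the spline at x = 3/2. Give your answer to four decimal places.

Put M_i = S'' at the i-th knot. Here h = (1, 1) and Δ = (-3, -7), so the interior equations h_(i-1)·M_(i-1) + 2(h_(i-1)+h_i)·M_i + h_i·M_(i+1) = 6(Δ_i − Δ_(i-1)) read
  1·M_0 + 4·M_1 + 1·M_2 = 6(Δ_1 - Δ_0) = -24
Clamped end conditions give two more equations: 2h_0·M_0 + h_0·M_1 = 6(Δ_0 - S'(0)) = 0 and h_1·M_1 + 2h_1·M_2 = 6(S'(2) - Δ_1) = 18.
Solving: M_0 = 11/2, M_1 = -11, M_2 = 29/2.
On [1, 2], S(x) = 6 - 23/4·(x - 1) - 11/2·(x - 1)² + 17/4·(x - 1)³.
With (x - 1) = 1/2: S(3/2) = 73/32.

2.2813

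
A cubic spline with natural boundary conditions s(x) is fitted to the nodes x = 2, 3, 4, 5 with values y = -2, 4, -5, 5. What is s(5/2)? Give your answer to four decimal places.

2.9750

Write σ_i for s''(x_i). With h_i = 1, 1, 1 and divided differences Δ_i = 6, -9, 10, the continuity of s' gives the tridiagonal system
  1·σ_0 + 4·σ_1 + 1·σ_2 = 6(Δ_1 - Δ_0) = -90
  1·σ_1 + 4·σ_2 + 1·σ_3 = 6(Δ_2 - Δ_1) = 114
Natural end conditions: σ_0 = σ_3 = 0.
Solving the tridiagonal system: σ_0 = 0, σ_1 = -158/5, σ_2 = 182/5, σ_3 = 0.
On [2, 3], s(x) = -2 + 169/15·(x - 2) + 0·(x - 2)² - 79/15·(x - 2)³.
With (x - 2) = 1/2: s(5/2) = 119/40.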